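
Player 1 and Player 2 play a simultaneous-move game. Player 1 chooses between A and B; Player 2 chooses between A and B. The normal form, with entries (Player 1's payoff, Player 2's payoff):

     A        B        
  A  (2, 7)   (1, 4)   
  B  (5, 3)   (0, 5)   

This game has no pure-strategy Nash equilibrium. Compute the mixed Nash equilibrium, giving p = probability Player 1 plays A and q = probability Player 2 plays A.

For Player 2 to be willing to mix, Player 2 must be indifferent between A and B, which pins down Player 1's mix.
  Player 2's payoff to A: p·7 + (1−p)·3 = 4p + 3
  Player 2's payoff to B: p·4 + (1−p)·5 = -p + 5
  4p + 3 = -p + 5  ⇒  5p = 2  ⇒  p = 2/5.
For Player 1 to be willing to mix, Player 1 must be indifferent between A and B, which pins down Player 2's mix.
  Player 1's payoff from A: q·2 + (1−q)·1 = q + 1
  Player 1's payoff from B: q·5 + (1−q)·0 = 5q
  q + 1 = 5q  ⇒  -4q = -1  ⇒  q = 1/4.

p = 2/5, q = 1/4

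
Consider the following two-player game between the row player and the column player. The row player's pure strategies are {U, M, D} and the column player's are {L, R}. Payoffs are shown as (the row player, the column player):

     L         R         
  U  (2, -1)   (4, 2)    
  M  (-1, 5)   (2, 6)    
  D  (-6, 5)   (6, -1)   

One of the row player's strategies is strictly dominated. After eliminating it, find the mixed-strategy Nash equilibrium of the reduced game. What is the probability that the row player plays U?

The row player's strategy M is strictly dominated by U: 2 > -1 and 4 > 2. Eliminate M.
The row player's mix must leave the column player indifferent between L and R.
  the column player's expected payoff from L: p·(-1) + (1−p)·5 = -6p + 5
  the column player's expected payoff from R: p·2 + (1−p)·(-1) = 3p - 1
  -6p + 5 = 3p - 1  ⇒  -9p = -6  ⇒  p = 2/3.

p = 2/3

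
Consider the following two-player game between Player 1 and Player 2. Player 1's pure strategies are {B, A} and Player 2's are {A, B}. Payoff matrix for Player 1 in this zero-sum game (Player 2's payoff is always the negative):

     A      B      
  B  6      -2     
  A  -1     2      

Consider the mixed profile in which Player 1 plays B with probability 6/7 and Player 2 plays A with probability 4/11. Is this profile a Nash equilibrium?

Given Player 1's mix p = 6/7, Player 2's payoff from A is -5 but from B is 10/7. Player 2 strictly prefers B, so Player 2 would not mix.
So the proposed profile is not a Nash equilibrium.

No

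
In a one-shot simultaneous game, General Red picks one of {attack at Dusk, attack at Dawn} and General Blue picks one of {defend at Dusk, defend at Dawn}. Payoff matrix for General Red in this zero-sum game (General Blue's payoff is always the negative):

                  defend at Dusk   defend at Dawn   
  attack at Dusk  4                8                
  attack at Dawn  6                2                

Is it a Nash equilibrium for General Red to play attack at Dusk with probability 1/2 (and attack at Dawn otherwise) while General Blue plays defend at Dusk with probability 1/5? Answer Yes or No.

Given General Blue's mix q = 1/5, General Red's payoff from attack at Dusk is 36/5 but from attack at Dawn is 14/5. General Red strictly prefers attack at Dusk, so General Red would not mix.
So the proposed profile is not a Nash equilibrium.

No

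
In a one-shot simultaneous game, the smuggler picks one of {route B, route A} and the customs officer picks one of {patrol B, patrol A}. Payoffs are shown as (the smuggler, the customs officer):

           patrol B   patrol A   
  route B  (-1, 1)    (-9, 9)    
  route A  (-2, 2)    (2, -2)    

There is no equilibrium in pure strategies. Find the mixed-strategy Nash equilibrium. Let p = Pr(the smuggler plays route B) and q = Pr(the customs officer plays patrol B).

The customs officer's indifference between patrol B and patrol A determines the smuggler's mixing probability p:
  the customs officer's payoff from patrol B: p·1 + (1−p)·2 = -p + 2
  the customs officer's payoff from patrol A: p·9 + (1−p)·(-2) = 11p - 2
  -p + 2 = 11p - 2  ⇒  -12p = -4  ⇒  p = 1/3.
For the smuggler to be willing to mix, the smuggler must be indifferent between route B and route A, which pins down the customs officer's mix.
  the smuggler's payoff from route B: q·(-1) + (1−q)·(-9) = 8q - 9
  the smuggler's payoff from route A: q·(-2) + (1−q)·2 = -4q + 2
  8q - 9 = -4q + 2  ⇒  12q = 11  ⇒  q = 11/12.

p = 1/3, q = 11/12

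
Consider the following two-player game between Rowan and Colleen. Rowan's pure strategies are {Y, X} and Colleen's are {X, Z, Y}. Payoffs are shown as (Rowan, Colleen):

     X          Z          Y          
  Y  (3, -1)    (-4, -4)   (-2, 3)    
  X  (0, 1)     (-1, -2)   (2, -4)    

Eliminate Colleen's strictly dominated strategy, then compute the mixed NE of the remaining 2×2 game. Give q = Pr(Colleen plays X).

Colleen's strategy Z is strictly dominated by X: -1 > -4 and 1 > -2. Eliminate Z.
Set Rowan's expected payoff from Y equal to that from X:
  Rowan's payoff from Y: q·3 + (1−q)·(-2) = 5q - 2
  Rowan's payoff from X: q·0 + (1−q)·2 = -2q + 2
  5q - 2 = -2q + 2  ⇒  7q = 4  ⇒  q = 4/7.

q = 4/7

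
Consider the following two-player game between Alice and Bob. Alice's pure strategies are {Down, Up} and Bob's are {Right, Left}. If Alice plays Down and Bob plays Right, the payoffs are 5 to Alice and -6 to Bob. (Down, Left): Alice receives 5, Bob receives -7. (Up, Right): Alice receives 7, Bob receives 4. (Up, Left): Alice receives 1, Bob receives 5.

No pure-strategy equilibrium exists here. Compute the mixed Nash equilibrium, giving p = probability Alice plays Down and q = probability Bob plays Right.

p = 1/2, q = 2/3

Set Bob's expected payoff from Right equal to that from Left:
  Bob's payoff to Right: p·(-6) + (1−p)·4 = -10p + 4
  Bob's payoff to Left: p·(-7) + (1−p)·5 = -12p + 5
  -10p + 4 = -12p + 5  ⇒  2p = 1  ⇒  p = 1/2.
For Alice to be willing to mix, Alice must be indifferent between Down and Up, which pins down Bob's mix.
  Alice's payoff from Down: q·5 + (1−q)·5 = 5
  Alice's payoff from Up: q·7 + (1−q)·1 = 6q + 1
  5 = 6q + 1  ⇒  -6q = -4  ⇒  q = 2/3.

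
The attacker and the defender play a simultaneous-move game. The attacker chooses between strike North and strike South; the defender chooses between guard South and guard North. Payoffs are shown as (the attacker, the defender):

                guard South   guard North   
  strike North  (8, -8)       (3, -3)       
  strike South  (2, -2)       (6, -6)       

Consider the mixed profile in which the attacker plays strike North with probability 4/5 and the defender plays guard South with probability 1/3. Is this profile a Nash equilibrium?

No

Given the attacker's mix p = 4/5, the defender's payoff from guard South is -34/5 but from guard North is -18/5. The defender strictly prefers guard North, so the defender would not mix.
So the proposed profile is not a Nash equilibrium.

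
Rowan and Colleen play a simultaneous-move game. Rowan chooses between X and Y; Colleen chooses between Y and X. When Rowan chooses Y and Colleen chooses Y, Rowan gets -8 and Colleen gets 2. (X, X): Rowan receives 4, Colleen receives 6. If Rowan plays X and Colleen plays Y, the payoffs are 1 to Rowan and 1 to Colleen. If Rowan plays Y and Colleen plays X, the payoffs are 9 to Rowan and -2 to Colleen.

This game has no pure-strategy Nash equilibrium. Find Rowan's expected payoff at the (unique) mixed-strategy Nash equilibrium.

41/14

Rowan's indifference between X and Y determines Colleen's mixing probability q:
  Rowan's expected payoff from X: q·1 + (1−q)·4 = -3q + 4
  Rowan's expected payoff from Y: q·(-8) + (1−q)·9 = -17q + 9
  -3q + 4 = -17q + 9  ⇒  14q = 5  ⇒  q = 5/14.
At equilibrium Rowan is indifferent across rows, so Rowan's payoff equals the payoff from X: (5/14)·1 + (9/14)·4 = 41/14.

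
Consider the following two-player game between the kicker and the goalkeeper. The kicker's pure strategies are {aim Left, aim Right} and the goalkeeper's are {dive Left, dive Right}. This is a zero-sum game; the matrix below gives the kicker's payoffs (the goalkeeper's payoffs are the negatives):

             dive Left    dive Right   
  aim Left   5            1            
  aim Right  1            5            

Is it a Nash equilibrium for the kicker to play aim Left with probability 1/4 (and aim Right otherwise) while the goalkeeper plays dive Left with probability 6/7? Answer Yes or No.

No

Given the kicker's mix p = 1/4, the goalkeeper's payoff from dive Left is -2 but from dive Right is -4. The goalkeeper strictly prefers dive Left, so the goalkeeper would not mix.
So the proposed profile is not a Nash equilibrium.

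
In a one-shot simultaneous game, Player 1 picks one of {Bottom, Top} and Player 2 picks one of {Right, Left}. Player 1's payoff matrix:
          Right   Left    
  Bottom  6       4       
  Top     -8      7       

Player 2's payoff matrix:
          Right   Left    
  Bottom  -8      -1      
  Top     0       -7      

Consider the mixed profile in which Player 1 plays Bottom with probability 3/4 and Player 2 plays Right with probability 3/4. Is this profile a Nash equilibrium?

No

Given Player 1's mix p = 3/4, Player 2's payoff from Right is -6 but from Left is -5/2. Player 2 strictly prefers Left, so Player 2 would not mix.
So the proposed profile is not a Nash equilibrium.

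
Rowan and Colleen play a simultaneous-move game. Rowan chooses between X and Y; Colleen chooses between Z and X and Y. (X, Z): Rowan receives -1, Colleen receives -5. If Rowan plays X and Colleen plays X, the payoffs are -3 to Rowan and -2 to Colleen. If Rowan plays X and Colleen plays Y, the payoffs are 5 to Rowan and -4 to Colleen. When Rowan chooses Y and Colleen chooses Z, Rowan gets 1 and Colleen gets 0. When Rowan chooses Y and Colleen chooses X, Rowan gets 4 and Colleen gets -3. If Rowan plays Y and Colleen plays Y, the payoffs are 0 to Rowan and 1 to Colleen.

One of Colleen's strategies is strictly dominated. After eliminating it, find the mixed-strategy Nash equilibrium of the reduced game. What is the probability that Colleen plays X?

q = 5/12

Colleen's strategy Z is strictly dominated by Y: -4 > -5 and 1 > 0. Eliminate Z.
Set Rowan's expected payoff from X equal to that from Y:
  Rowan's payoff from X: q·(-3) + (1−q)·5 = -8q + 5
  Rowan's payoff from Y: q·4 + (1−q)·0 = 4q
  -8q + 5 = 4q  ⇒  -12q = -5  ⇒  q = 5/12.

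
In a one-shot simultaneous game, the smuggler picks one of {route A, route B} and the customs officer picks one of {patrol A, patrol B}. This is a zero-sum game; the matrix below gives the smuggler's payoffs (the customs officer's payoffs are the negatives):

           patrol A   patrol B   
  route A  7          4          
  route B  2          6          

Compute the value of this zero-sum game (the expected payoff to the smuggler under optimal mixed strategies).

In a mixed equilibrium the smuggler is indifferent between route A and route B; this condition fixes q.
  the smuggler's expected payoff from route A: q·7 + (1−q)·4 = 3q + 4
  the smuggler's expected payoff from route B: q·2 + (1−q)·6 = -4q + 6
  3q + 4 = -4q + 6  ⇒  7q = 2  ⇒  q = 2/7.
The value is the smuggler's expected payoff against this mix (using route A): (2/7)·7 + (5/7)·4 = 34/7.

v = 34/7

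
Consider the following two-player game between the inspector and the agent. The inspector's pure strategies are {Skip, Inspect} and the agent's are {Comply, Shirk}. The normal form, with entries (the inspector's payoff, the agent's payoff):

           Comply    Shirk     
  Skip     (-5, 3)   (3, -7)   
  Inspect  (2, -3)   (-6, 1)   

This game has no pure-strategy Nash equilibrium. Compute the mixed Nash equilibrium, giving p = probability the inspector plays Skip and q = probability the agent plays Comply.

p = 2/7, q = 9/16

The agent's indifference between Comply and Shirk determines the inspector's mixing probability p:
  the agent's expected payoff from Comply: p·3 + (1−p)·(-3) = 6p - 3
  the agent's expected payoff from Shirk: p·(-7) + (1−p)·1 = -8p + 1
  6p - 3 = -8p + 1  ⇒  14p = 4  ⇒  p = 2/7.
For the inspector to be willing to mix, the inspector must be indifferent between Skip and Inspect, which pins down the agent's mix.
  the inspector's expected payoff from Skip: q·(-5) + (1−q)·3 = -8q + 3
  the inspector's expected payoff from Inspect: q·2 + (1−q)·(-6) = 8q - 6
  -8q + 3 = 8q - 6  ⇒  -16q = -9  ⇒  q = 9/16.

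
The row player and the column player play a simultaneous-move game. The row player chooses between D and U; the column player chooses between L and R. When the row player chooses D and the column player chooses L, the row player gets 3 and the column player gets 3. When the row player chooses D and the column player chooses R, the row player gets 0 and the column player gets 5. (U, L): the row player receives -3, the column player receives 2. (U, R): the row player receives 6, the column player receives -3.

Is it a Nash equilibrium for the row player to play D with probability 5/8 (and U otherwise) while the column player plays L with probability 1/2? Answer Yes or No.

No

Given the row player's mix p = 5/8, the column player's payoff from L is 21/8 but from R is 2. The column player strictly prefers L, so the column player would not mix.
So the proposed profile is not a Nash equilibrium.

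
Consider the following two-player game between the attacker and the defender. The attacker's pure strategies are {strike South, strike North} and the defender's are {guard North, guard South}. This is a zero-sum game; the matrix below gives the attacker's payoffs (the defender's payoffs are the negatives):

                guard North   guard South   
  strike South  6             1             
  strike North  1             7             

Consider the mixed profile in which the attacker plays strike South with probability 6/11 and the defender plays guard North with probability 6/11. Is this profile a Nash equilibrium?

Check the defender's indifference given the attacker's mix p = 6/11:
  payoff from guard North = -41/11; payoff from guard South = -41/11 — equal.
Check the attacker's indifference given the defender's mix q = 6/11:
  payoff from strike South = 41/11; payoff from strike North = 41/11 — equal.
Both players are indifferent, so neither can profitably deviate.

Yes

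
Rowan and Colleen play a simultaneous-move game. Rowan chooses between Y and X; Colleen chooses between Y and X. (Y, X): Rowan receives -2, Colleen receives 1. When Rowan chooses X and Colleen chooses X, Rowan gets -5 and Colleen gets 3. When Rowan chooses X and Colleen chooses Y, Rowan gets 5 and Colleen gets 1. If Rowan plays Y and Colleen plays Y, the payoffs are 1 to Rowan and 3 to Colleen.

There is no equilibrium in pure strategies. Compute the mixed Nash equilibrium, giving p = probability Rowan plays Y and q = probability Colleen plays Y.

p = 1/2, q = 3/7

In a mixed equilibrium Colleen is indifferent between Y and X; this condition fixes p.
  Colleen's expected payoff from Y: p·3 + (1−p)·1 = 2p + 1
  Colleen's expected payoff from X: p·1 + (1−p)·3 = -2p + 3
  2p + 1 = -2p + 3  ⇒  4p = 2  ⇒  p = 1/2.
Set Rowan's expected payoff from Y equal to that from X:
  Rowan's expected payoff from Y: q·1 + (1−q)·(-2) = 3q - 2
  Rowan's expected payoff from X: q·5 + (1−q)·(-5) = 10q - 5
  3q - 2 = 10q - 5  ⇒  -7q = -3  ⇒  q = 3/7.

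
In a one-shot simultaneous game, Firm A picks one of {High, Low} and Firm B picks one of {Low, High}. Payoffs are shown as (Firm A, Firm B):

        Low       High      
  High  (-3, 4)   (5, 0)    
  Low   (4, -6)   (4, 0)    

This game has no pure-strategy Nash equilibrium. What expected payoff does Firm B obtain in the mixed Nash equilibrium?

0

For Firm B to be willing to mix, Firm B must be indifferent between Low and High, which pins down Firm A's mix.
  Firm B's payoff to Low: p·4 + (1−p)·(-6) = 10p - 6
  Firm B's payoff to High: p·0 + (1−p)·0 = 0
  10p - 6 = 0  ⇒  10p = 6  ⇒  p = 3/5.
At equilibrium Firm B is indifferent across columns, so Firm B's payoff equals the payoff from Low: (3/5)·4 + (2/5)·(-6) = 0.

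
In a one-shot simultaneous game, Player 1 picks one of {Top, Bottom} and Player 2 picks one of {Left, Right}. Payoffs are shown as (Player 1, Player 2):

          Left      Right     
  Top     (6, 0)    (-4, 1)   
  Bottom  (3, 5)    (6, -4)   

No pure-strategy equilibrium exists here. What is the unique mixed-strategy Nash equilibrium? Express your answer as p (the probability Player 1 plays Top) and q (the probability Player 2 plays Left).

p = 9/10, q = 10/13

Player 2's indifference between Left and Right determines Player 1's mixing probability p:
  Player 2's payoff to Left: p·0 + (1−p)·5 = -5p + 5
  Player 2's payoff to Right: p·1 + (1−p)·(-4) = 5p - 4
  -5p + 5 = 5p - 4  ⇒  -10p = -9  ⇒  p = 9/10.
Player 2's mix must leave Player 1 indifferent between Top and Bottom.
  Player 1's payoff from Top: q·6 + (1−q)·(-4) = 10q - 4
  Player 1's payoff from Bottom: q·3 + (1−q)·6 = -3q + 6
  10q - 4 = -3q + 6  ⇒  13q = 10  ⇒  q = 10/13.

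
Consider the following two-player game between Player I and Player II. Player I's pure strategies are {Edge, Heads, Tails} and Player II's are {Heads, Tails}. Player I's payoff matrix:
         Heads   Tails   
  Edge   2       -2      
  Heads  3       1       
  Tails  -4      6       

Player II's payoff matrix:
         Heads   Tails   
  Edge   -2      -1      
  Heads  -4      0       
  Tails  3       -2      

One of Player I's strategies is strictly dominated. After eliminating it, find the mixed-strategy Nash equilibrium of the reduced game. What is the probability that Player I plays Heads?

p = 5/9

Player I's strategy Edge is strictly dominated by Heads: 3 > 2 and 1 > -2. Eliminate Edge.
For Player II to be willing to mix, Player II must be indifferent between Heads and Tails, which pins down Player I's mix.
  Player II's expected payoff from Heads: p·(-4) + (1−p)·3 = -7p + 3
  Player II's expected payoff from Tails: p·0 + (1−p)·(-2) = 2p - 2
  -7p + 3 = 2p - 2  ⇒  -9p = -5  ⇒  p = 5/9.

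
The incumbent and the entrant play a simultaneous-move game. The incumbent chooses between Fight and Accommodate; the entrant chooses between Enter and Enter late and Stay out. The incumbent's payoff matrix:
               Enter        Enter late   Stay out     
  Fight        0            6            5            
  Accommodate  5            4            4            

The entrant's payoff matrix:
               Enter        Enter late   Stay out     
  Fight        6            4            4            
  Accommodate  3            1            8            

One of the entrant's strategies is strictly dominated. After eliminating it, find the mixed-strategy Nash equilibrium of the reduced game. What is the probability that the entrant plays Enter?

q = 1/6

The entrant's strategy Enter late is strictly dominated by Enter: 6 > 4 and 3 > 1. Eliminate Enter late.
The incumbent's indifference between Fight and Accommodate determines the entrant's mixing probability q:
  the incumbent's payoff from Fight: q·0 + (1−q)·5 = -5q + 5
  the incumbent's payoff from Accommodate: q·5 + (1−q)·4 = q + 4
  -5q + 5 = q + 4  ⇒  -6q = -1  ⇒  q = 1/6.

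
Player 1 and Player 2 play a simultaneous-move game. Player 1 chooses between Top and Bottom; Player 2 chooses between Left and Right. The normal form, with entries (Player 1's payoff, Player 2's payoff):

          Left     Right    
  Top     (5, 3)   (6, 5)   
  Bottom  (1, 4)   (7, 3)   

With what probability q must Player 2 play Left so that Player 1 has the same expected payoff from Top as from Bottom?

q = 1/5

Player 1's indifference between Top and Bottom determines Player 2's mixing probability q:
  Player 1's payoff from Top: q·5 + (1−q)·6 = -q + 6
  Player 1's payoff from Bottom: q·1 + (1−q)·7 = -6q + 7
  -q + 6 = -6q + 7  ⇒  5q = 1  ⇒  q = 1/5.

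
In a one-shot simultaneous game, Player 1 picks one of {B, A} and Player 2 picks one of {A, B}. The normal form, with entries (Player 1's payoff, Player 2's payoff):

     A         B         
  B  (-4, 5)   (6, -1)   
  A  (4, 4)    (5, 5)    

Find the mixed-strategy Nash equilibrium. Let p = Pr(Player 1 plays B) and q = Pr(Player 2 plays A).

p = 1/7, q = 1/9

In a mixed equilibrium Player 2 is indifferent between A and B; this condition fixes p.
  Player 2's payoff to A: p·5 + (1−p)·4 = p + 4
  Player 2's payoff to B: p·(-1) + (1−p)·5 = -6p + 5
  p + 4 = -6p + 5  ⇒  7p = 1  ⇒  p = 1/7.
Set Player 1's expected payoff from B equal to that from A:
  Player 1's payoff from B: q·(-4) + (1−q)·6 = -10q + 6
  Player 1's payoff from A: q·4 + (1−q)·5 = -q + 5
  -10q + 6 = -q + 5  ⇒  -9q = -1  ⇒  q = 1/9.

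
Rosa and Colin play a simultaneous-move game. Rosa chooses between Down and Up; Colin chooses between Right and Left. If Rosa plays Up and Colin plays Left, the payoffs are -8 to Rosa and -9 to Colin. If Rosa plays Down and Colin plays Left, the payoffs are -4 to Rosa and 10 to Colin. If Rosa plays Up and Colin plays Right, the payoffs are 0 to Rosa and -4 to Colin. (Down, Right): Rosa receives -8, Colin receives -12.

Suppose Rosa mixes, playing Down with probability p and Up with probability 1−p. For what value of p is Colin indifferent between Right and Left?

In a mixed equilibrium Colin is indifferent between Right and Left; this condition fixes p.
  Colin's payoff to Right: p·(-12) + (1−p)·(-4) = -8p - 4
  Colin's payoff to Left: p·10 + (1−p)·(-9) = 19p - 9
  -8p - 4 = 19p - 9  ⇒  -27p = -5  ⇒  p = 5/27.

p = 5/27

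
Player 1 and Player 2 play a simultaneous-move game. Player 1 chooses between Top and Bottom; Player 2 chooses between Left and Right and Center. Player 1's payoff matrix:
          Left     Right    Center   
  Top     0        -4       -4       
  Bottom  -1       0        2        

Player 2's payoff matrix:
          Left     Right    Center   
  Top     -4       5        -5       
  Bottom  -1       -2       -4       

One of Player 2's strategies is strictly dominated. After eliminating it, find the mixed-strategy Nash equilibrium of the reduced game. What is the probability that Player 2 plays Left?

Player 2's strategy Center is strictly dominated by Left: -4 > -5 and -1 > -4. Eliminate Center.
In a mixed equilibrium Player 1 is indifferent between Top and Bottom; this condition fixes q.
  Player 1's payoff to Top: q·0 + (1−q)·(-4) = 4q - 4
  Player 1's payoff to Bottom: q·(-1) + (1−q)·0 = -q
  4q - 4 = -q  ⇒  5q = 4  ⇒  q = 4/5.

q = 4/5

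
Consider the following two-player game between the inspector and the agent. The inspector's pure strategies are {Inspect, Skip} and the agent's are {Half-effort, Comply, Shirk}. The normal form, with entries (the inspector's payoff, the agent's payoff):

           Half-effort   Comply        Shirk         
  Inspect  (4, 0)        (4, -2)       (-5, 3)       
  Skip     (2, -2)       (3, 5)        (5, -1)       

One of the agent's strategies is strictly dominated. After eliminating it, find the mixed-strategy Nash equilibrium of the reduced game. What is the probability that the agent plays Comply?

q = 10/11

The agent's strategy Half-effort is strictly dominated by Shirk: 3 > 0 and -1 > -2. Eliminate Half-effort.
Set the inspector's expected payoff from Inspect equal to that from Skip:
  the inspector's payoff to Inspect: q·4 + (1−q)·(-5) = 9q - 5
  the inspector's payoff to Skip: q·3 + (1−q)·5 = -2q + 5
  9q - 5 = -2q + 5  ⇒  11q = 10  ⇒  q = 10/11.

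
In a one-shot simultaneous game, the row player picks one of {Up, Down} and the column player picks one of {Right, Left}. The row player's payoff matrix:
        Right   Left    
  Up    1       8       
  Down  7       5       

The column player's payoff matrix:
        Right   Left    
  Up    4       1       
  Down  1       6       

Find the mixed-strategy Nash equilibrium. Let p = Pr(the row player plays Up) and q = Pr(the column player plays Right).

p = 5/8, q = 1/3

In a mixed equilibrium the column player is indifferent between Right and Left; this condition fixes p.
  the column player's payoff from Right: p·4 + (1−p)·1 = 3p + 1
  the column player's payoff from Left: p·1 + (1−p)·6 = -5p + 6
  3p + 1 = -5p + 6  ⇒  8p = 5  ⇒  p = 5/8.
The row player's indifference between Up and Down determines the column player's mixing probability q:
  the row player's payoff from Up: q·1 + (1−q)·8 = -7q + 8
  the row player's payoff from Down: q·7 + (1−q)·5 = 2q + 5
  -7q + 8 = 2q + 5  ⇒  -9q = -3  ⇒  q = 1/3.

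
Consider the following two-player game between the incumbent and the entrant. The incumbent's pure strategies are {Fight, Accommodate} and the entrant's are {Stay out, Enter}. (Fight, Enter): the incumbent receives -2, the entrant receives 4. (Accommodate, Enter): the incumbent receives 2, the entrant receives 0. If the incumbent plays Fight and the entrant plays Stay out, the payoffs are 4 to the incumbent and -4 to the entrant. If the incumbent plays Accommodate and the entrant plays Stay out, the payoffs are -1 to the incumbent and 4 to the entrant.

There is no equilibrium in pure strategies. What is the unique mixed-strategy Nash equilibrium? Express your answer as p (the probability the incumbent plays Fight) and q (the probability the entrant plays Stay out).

p = 1/3, q = 4/9

The incumbent's mix must leave the entrant indifferent between Stay out and Enter.
  the entrant's payoff from Stay out: p·(-4) + (1−p)·4 = -8p + 4
  the entrant's payoff from Enter: p·4 + (1−p)·0 = 4p
  -8p + 4 = 4p  ⇒  -12p = -4  ⇒  p = 1/3.
Set the incumbent's expected payoff from Fight equal to that from Accommodate:
  the incumbent's payoff to Fight: q·4 + (1−q)·(-2) = 6q - 2
  the incumbent's payoff to Accommodate: q·(-1) + (1−q)·2 = -3q + 2
  6q - 2 = -3q + 2  ⇒  9q = 4  ⇒  q = 4/9.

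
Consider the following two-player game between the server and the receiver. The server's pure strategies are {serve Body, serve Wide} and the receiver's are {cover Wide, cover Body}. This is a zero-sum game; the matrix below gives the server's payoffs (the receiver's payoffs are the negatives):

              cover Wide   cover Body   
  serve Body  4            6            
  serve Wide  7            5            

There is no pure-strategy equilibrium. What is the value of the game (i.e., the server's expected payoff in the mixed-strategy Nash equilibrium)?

v = 11/2

For the server to be willing to mix, the server must be indifferent between serve Body and serve Wide, which pins down the receiver's mix.
  the server's payoff from serve Body: q·4 + (1−q)·6 = -2q + 6
  the server's payoff from serve Wide: q·7 + (1−q)·5 = 2q + 5
  -2q + 6 = 2q + 5  ⇒  -4q = -1  ⇒  q = 1/4.
The value is the server's expected payoff against this mix (using serve Body): (1/4)·4 + (3/4)·6 = 11/2.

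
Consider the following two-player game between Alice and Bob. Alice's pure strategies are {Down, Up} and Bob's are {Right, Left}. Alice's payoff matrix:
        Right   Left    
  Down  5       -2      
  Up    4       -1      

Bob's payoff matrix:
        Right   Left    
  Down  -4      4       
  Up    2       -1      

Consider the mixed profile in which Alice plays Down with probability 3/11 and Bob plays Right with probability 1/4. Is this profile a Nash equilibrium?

No

Given Bob's mix q = 1/4, Alice's payoff from Down is -1/4 but from Up is 1/4. Alice strictly prefers Up, so Alice would not mix.
So the proposed profile is not a Nash equilibrium.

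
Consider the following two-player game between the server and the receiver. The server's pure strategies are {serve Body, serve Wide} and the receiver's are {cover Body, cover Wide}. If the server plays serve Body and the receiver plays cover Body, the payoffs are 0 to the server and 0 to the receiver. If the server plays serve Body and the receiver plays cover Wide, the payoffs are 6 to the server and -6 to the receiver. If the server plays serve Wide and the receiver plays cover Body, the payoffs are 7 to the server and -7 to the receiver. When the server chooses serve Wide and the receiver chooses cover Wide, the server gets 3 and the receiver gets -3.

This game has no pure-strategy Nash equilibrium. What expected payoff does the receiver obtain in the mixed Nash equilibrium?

-21/5

Set the receiver's expected payoff from cover Body equal to that from cover Wide:
  the receiver's expected payoff from cover Body: p·0 + (1−p)·(-7) = 7p - 7
  the receiver's expected payoff from cover Wide: p·(-6) + (1−p)·(-3) = -3p - 3
  7p - 7 = -3p - 3  ⇒  10p = 4  ⇒  p = 2/5.
At equilibrium the receiver is indifferent across columns, so the receiver's payoff equals the payoff from cover Body: (2/5)·0 + (3/5)·(-7) = -21/5.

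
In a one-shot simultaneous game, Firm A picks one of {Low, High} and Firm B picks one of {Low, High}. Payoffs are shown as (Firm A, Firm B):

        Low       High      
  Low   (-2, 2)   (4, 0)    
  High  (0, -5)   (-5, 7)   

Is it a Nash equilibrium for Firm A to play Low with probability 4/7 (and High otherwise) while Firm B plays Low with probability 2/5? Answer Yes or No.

Given Firm A's mix p = 4/7, Firm B's payoff from Low is -1 but from High is 3. Firm B strictly prefers High, so Firm B would not mix.
So the proposed profile is not a Nash equilibrium.

No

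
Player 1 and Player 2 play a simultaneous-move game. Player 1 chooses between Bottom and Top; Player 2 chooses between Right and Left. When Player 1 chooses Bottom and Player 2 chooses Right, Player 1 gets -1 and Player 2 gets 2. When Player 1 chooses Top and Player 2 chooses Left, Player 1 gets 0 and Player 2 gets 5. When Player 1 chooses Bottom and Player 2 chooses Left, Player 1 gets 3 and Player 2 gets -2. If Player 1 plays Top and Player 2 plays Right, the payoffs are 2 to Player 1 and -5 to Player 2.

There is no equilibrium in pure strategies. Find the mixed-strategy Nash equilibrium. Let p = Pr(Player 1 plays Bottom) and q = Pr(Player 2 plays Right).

For Player 2 to be willing to mix, Player 2 must be indifferent between Right and Left, which pins down Player 1's mix.
  Player 2's expected payoff from Right: p·2 + (1−p)·(-5) = 7p - 5
  Player 2's expected payoff from Left: p·(-2) + (1−p)·5 = -7p + 5
  7p - 5 = -7p + 5  ⇒  14p = 10  ⇒  p = 5/7.
Player 2's mix must leave Player 1 indifferent between Bottom and Top.
  Player 1's expected payoff from Bottom: q·(-1) + (1−q)·3 = -4q + 3
  Player 1's expected payoff from Top: q·2 + (1−q)·0 = 2q
  -4q + 3 = 2q  ⇒  -6q = -3  ⇒  q = 1/2.

p = 5/7, q = 1/2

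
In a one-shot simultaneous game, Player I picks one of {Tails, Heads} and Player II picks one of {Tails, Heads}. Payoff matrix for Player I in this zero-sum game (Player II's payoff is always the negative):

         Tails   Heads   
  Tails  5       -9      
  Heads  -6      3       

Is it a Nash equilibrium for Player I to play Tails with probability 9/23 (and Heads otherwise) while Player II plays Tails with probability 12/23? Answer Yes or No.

Check Player II's indifference given Player I's mix p = 9/23:
  payoff from Tails = 39/23; payoff from Heads = 39/23 — equal.
Check Player I's indifference given Player II's mix q = 12/23:
  payoff from Tails = -39/23; payoff from Heads = -39/23 — equal.
Both players are indifferent, so neither can profitably deviate.

Yes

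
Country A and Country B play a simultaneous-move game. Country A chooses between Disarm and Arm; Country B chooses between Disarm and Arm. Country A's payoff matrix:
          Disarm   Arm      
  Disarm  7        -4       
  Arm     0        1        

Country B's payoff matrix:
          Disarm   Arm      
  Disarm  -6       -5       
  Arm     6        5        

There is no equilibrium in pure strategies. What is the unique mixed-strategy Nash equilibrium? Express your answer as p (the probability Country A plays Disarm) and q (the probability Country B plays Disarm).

Country A's mix must leave Country B indifferent between Disarm and Arm.
  Country B's expected payoff from Disarm: p·(-6) + (1−p)·6 = -12p + 6
  Country B's expected payoff from Arm: p·(-5) + (1−p)·5 = -10p + 5
  -12p + 6 = -10p + 5  ⇒  -2p = -1  ⇒  p = 1/2.
In a mixed equilibrium Country A is indifferent between Disarm and Arm; this condition fixes q.
  Country A's payoff to Disarm: q·7 + (1−q)·(-4) = 11q - 4
  Country A's payoff to Arm: q·0 + (1−q)·1 = -q + 1
  11q - 4 = -q + 1  ⇒  12q = 5  ⇒  q = 5/12.

p = 1/2, q = 5/12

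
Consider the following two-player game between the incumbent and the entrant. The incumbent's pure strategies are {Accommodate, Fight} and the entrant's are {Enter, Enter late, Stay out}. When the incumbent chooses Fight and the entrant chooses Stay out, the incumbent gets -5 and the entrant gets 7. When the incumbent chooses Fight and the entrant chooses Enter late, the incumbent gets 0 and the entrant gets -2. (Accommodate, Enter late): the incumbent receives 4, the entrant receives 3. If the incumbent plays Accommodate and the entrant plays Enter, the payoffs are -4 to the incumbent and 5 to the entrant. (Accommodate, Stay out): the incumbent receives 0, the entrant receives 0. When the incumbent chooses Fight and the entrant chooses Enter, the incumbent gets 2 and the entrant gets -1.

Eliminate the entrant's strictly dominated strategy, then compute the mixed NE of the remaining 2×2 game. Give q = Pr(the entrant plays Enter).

The entrant's strategy Enter late is strictly dominated by Enter: 5 > 3 and -1 > -2. Eliminate Enter late.
The entrant's mix must leave the incumbent indifferent between Accommodate and Fight.
  the incumbent's payoff from Accommodate: q·(-4) + (1−q)·0 = -4q
  the incumbent's payoff from Fight: q·2 + (1−q)·(-5) = 7q - 5
  -4q = 7q - 5  ⇒  -11q = -5  ⇒  q = 5/11.

q = 5/11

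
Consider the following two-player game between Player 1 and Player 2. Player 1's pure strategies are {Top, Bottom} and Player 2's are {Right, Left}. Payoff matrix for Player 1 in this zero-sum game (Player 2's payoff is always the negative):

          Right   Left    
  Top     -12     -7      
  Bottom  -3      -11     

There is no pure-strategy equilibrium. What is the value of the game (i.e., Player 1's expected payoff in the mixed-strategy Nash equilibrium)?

For Player 1 to be willing to mix, Player 1 must be indifferent between Top and Bottom, which pins down Player 2's mix.
  Player 1's expected payoff from Top: q·(-12) + (1−q)·(-7) = -5q - 7
  Player 1's expected payoff from Bottom: q·(-3) + (1−q)·(-11) = 8q - 11
  -5q - 7 = 8q - 11  ⇒  -13q = -4  ⇒  q = 4/13.
The value is Player 1's expected payoff against this mix (using Top): (4/13)·(-12) + (9/13)·(-7) = -111/13.

v = -111/13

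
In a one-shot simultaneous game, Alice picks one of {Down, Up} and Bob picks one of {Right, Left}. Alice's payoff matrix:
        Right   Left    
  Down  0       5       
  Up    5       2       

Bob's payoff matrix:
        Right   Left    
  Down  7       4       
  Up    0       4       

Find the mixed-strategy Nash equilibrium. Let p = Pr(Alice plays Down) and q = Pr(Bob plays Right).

In a mixed equilibrium Bob is indifferent between Right and Left; this condition fixes p.
  Bob's expected payoff from Right: p·7 + (1−p)·0 = 7p
  Bob's expected payoff from Left: p·4 + (1−p)·4 = 4
  7p = 4  ⇒  7p = 4  ⇒  p = 4/7.
Bob's mix must leave Alice indifferent between Down and Up.
  Alice's payoff to Down: q·0 + (1−q)·5 = -5q + 5
  Alice's payoff to Up: q·5 + (1−q)·2 = 3q + 2
  -5q + 5 = 3q + 2  ⇒  -8q = -3  ⇒  q = 3/8.

p = 4/7, q = 3/8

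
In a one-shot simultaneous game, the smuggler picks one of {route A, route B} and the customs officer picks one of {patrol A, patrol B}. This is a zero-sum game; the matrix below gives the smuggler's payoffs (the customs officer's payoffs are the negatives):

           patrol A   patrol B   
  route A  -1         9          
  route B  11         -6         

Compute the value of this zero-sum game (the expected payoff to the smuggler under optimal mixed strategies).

v = 31/9

For the smuggler to be willing to mix, the smuggler must be indifferent between route A and route B, which pins down the customs officer's mix.
  the smuggler's expected payoff from route A: q·(-1) + (1−q)·9 = -10q + 9
  the smuggler's expected payoff from route B: q·11 + (1−q)·(-6) = 17q - 6
  -10q + 9 = 17q - 6  ⇒  -27q = -15  ⇒  q = 5/9.
The value is the smuggler's expected payoff against this mix (using route A): (5/9)·(-1) + (4/9)·9 = 31/9.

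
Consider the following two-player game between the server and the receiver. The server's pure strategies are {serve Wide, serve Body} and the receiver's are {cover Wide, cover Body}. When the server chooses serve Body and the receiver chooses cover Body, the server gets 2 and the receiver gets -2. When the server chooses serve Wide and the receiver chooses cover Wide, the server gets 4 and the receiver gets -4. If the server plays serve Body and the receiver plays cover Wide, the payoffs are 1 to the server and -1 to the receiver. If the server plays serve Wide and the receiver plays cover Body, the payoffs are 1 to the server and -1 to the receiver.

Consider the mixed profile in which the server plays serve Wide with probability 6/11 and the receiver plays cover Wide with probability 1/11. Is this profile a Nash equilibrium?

Given the server's mix p = 6/11, the receiver's payoff from cover Wide is -29/11 but from cover Body is -16/11. The receiver strictly prefers cover Body, so the receiver would not mix.
So the proposed profile is not a Nash equilibrium.

No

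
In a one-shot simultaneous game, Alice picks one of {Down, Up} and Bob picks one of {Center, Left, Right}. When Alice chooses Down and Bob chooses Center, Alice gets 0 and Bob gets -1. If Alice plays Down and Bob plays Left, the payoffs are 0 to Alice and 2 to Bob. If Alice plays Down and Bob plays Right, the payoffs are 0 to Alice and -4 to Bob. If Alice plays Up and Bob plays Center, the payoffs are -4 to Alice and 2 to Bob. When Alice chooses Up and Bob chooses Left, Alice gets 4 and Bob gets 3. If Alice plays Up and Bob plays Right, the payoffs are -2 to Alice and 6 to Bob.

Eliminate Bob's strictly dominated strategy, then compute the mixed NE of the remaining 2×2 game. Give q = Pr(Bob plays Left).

q = 1/3

Bob's strategy Center is strictly dominated by Left: 2 > -1 and 3 > 2. Eliminate Center.
Alice's indifference between Down and Up determines Bob's mixing probability q:
  Alice's payoff to Down: q·0 + (1−q)·0 = 0
  Alice's payoff to Up: q·4 + (1−q)·(-2) = 6q - 2
  0 = 6q - 2  ⇒  -6q = -2  ⇒  q = 1/3.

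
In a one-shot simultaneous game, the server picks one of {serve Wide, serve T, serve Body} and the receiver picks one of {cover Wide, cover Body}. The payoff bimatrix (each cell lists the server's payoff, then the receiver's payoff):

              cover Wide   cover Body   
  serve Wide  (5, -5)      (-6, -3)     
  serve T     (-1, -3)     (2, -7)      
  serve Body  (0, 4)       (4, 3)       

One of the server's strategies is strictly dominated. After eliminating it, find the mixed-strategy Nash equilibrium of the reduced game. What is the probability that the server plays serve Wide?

The server's strategy serve T is strictly dominated by serve Body: 0 > -1 and 4 > 2. Eliminate serve T.
The server's mix must leave the receiver indifferent between cover Wide and cover Body.
  the receiver's payoff to cover Wide: p·(-5) + (1−p)·4 = -9p + 4
  the receiver's payoff to cover Body: p·(-3) + (1−p)·3 = -6p + 3
  -9p + 4 = -6p + 3  ⇒  -3p = -1  ⇒  p = 1/3.

p = 1/3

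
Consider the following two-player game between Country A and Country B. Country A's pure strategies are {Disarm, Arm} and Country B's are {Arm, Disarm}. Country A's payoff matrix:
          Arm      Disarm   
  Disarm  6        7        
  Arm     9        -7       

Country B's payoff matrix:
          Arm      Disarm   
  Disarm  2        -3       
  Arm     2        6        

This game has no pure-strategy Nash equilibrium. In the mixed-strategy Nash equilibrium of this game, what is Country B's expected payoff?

2

For Country B to be willing to mix, Country B must be indifferent between Arm and Disarm, which pins down Country A's mix.
  Country B's payoff from Arm: p·2 + (1−p)·2 = 2
  Country B's payoff from Disarm: p·(-3) + (1−p)·6 = -9p + 6
  2 = -9p + 6  ⇒  9p = 4  ⇒  p = 4/9.
At equilibrium Country B is indifferent across columns, so Country B's payoff equals the payoff from Arm: (4/9)·2 + (5/9)·2 = 2.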